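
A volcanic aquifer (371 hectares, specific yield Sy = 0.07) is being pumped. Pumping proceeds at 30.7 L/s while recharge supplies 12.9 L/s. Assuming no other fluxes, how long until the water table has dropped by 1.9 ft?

t ≈ 97.8 days

A = 371 hectares = 3.71 × 10^6 m²
Δh = 1.9 ft = 0.5791 m
ΔV = Sy × A × Δh = 0.07 × 3.71 × 10^6 × 0.5791 = 1.504 × 10^5 m³
Net withdrawal = 30.7 − 12.9 = 17.8 L/s = 1538 m³/d
t = ΔV / Q = 1.504 × 10^5 m³ / 1538 m³/d = 97.79 d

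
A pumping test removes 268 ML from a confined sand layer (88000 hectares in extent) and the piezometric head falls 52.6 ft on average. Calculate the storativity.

S ≈ 1.9 × 10^-5

A = 88000 hectares = 8.8 × 10^8 m²
Δh = 52.6 ft = 16.03 m
ΔV = 268 ML = 2.68 × 10^5 m³
S = ΔV / (A × Δh) = 2.68 × 10^5 m³ / (8.8 × 10^8 m² × 16.03 m) = 1.9 × 10^-5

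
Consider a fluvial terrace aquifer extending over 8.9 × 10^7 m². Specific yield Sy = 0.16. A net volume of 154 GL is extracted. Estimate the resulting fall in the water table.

Δh ≈ 10.8 m

ΔV = 154 GL = 1.54 × 10^8 m³
Δh = ΔV / (Sy × A) = 1.54 × 10^8 m³ / (0.16 × 8.9 × 10^7 m²) = 10.81 m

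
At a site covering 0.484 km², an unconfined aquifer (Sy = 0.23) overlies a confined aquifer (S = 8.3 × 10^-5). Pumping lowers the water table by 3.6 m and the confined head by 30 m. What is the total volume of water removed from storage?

ΔV ≈ 4.02 × 10^5 m³

A = 0.484 km² = 4.84 × 10^5 m²
Unconfined: ΔV_u = Sy × A × Δh_u = 0.23 × 4.84 × 10^5 × 3.6 = 4.008 × 10^5 m³
Confined: ΔV_c = S × A × Δh_c = 8.3 × 10^-5 × 4.84 × 10^5 × 30 = 1205 m³
Total ΔV = 4.008 × 10^5 + 1205 = 4.02 × 10^5 m³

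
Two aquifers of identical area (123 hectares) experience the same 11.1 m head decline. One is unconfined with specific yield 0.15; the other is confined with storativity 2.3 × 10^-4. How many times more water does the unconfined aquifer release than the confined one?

ΔV_u / ΔV_c ≈ 652

A = 123 hectares = 1.23 × 10^6 m²
Unconfined: ΔV_u = Sy × A × Δh = 0.15 × 1.23 × 10^6 × 11.1 = 2.048 × 10^6 m³
Confined: ΔV_c = S × A × Δh = 2.3 × 10^-4 × 1.23 × 10^6 × 11.1 = 3140 m³
Ratio = ΔV_u / ΔV_c = Sy / S = 0.15 / 2.3 × 10^-4 = 652.2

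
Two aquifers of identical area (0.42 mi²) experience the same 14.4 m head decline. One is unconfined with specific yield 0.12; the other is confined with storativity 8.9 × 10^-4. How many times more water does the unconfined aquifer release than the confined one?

ΔV_u / ΔV_c ≈ 135

A = 0.42 mi² = 1.088 × 10^6 m²
Unconfined: ΔV_u = Sy × A × Δh = 0.12 × 1.088 × 10^6 × 14.4 = 1.88 × 10^6 m³
Confined: ΔV_c = S × A × Δh = 8.9 × 10^-4 × 1.088 × 10^6 × 14.4 = 13940 m³
Ratio = ΔV_u / ΔV_c = Sy / S = 0.12 / 8.9 × 10^-4 = 134.8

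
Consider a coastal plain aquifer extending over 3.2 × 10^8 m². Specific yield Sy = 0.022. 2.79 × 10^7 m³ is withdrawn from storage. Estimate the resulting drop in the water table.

Δh ≈ 3.96 m

Δh = ΔV / (Sy × A) = 2.79 × 10^7 m³ / (0.022 × 3.2 × 10^8 m²) = 3.963 m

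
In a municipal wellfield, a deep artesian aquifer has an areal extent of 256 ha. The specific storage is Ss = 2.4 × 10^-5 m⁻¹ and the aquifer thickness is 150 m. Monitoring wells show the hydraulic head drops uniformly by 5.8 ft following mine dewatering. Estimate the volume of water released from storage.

S = Ss × b = 2.4 × 10^-5 m⁻¹ × 150 m = 3.6 × 10^-3
A = 256 ha = 2.56 × 10^6 m²
Δh = 5.8 ft = 1.768 m
ΔV = S × A × Δh = 0.0036 × 2.56 × 10^6 m² × 1.768 m = 16290 m³

ΔV ≈ 16300 m³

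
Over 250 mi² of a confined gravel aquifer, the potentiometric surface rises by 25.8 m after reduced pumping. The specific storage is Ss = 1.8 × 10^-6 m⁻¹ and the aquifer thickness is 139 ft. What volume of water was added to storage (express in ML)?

b = 139 ft = 42.37 m
S = Ss × b = 1.8 × 10^-6 m⁻¹ × 42.37 m = 7.626 × 10^-5
A = 250 mi² = 6.475 × 10^8 m²
ΔV = S × A × Δh = 7.626 × 10^-5 × 6.475 × 10^8 m² × 25.8 m = 1.274 × 10^6 m³
ΔV = 1.274 × 10^6 m³ = 1274 ML

ΔV ≈ 1270 ML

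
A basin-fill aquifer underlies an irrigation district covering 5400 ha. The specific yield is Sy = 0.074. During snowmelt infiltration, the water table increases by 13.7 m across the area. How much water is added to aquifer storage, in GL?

A = 5400 ha = 5.4 × 10^7 m²
ΔV = Sy × A × Δh = 0.074 × 5.4 × 10^7 m² × 13.7 m = 5.475 × 10^7 m³
ΔV = 5.475 × 10^7 m³ = 54.75 GL

ΔV ≈ 54.7 GL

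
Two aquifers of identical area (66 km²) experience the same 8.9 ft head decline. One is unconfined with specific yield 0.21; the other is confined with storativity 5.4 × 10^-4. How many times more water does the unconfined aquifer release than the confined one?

A = 66 km² = 6.6 × 10^7 m²
Δh = 8.9 ft = 2.713 m
Unconfined: ΔV_u = Sy × A × Δh = 0.21 × 6.6 × 10^7 × 2.713 = 3.76 × 10^7 m³
Confined: ΔV_c = S × A × Δh = 5.4 × 10^-4 × 6.6 × 10^7 × 2.713 = 96680 m³
Ratio = ΔV_u / ΔV_c = Sy / S = 0.21 / 5.4 × 10^-4 = 388.9

ΔV_u / ΔV_c ≈ 389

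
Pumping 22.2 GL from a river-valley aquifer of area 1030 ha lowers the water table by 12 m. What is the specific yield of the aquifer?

A = 1030 ha = 1.03 × 10^7 m²
ΔV = 22.2 GL = 2.22 × 10^7 m³
Sy = ΔV / (A × Δh) = 2.22 × 10^7 m³ / (1.03 × 10^7 m² × 12 m) = 0.1796

Sy ≈ 0.18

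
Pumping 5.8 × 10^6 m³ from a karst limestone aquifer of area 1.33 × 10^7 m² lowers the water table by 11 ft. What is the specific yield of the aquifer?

Δh = 11 ft = 3.353 m
Sy = ΔV / (A × Δh) = 5.8 × 10^6 m³ / (1.33 × 10^7 m² × 3.353 m) = 0.1301

Sy ≈ 0.13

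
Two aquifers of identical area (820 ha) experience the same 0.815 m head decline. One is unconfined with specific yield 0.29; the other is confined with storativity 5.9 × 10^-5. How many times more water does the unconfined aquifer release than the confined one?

A = 820 ha = 8.2 × 10^6 m²
Unconfined: ΔV_u = Sy × A × Δh = 0.29 × 8.2 × 10^6 × 0.815 = 1.938 × 10^6 m³
Confined: ΔV_c = S × A × Δh = 5.9 × 10^-5 × 8.2 × 10^6 × 0.815 = 394.3 m³
Ratio = ΔV_u / ΔV_c = Sy / S = 0.29 / 5.9 × 10^-5 = 4915

ΔV_u / ΔV_c ≈ 4920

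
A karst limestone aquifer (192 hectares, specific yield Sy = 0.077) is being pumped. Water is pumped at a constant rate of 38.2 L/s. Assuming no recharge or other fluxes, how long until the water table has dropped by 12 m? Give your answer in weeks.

t ≈ 76.8 weeks

A = 192 hectares = 1.92 × 10^6 m²
ΔV = Sy × A × Δh = 0.077 × 1.92 × 10^6 × 12 = 1.774 × 10^6 m³
Q = 38.2 L/s = 3300 m³/d
t = ΔV / Q = 1.774 × 10^6 m³ / 3300 m³/d = 537.5 d
t = 537.5 d ≈ 76.79 weeks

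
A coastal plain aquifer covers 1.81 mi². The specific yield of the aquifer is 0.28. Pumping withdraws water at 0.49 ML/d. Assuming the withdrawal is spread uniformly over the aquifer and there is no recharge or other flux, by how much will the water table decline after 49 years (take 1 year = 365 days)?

A = 1.81 mi² = 4.688 × 10^6 m²
Q = 0.49 ML/d = 490 m³/d
t = 49 years = 17880 d
ΔV = Q × t = 490 m³/d × 17880 d = 8.764 × 10^6 m³
Δh = ΔV / (Sy × A) = 8.764 × 10^6 / (0.28 × 4.688 × 10^6) = 6.677 m

Δh ≈ 6.68 m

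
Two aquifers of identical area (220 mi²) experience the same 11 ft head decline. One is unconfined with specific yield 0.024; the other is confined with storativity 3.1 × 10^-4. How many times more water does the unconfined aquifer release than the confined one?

A = 220 mi² = 5.698 × 10^8 m²
Δh = 11 ft = 3.353 m
Unconfined: ΔV_u = Sy × A × Δh = 0.024 × 5.698 × 10^8 × 3.353 = 4.585 × 10^7 m³
Confined: ΔV_c = S × A × Δh = 3.1 × 10^-4 × 5.698 × 10^8 × 3.353 = 5.922 × 10^5 m³
Ratio = ΔV_u / ΔV_c = Sy / S = 0.024 / 3.1 × 10^-4 = 77.42

ΔV_u / ΔV_c ≈ 77.4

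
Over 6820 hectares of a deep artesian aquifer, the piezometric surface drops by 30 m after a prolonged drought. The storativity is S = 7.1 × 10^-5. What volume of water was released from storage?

ΔV ≈ 1.45 × 10^5 m³

A = 6820 hectares = 6.82 × 10^7 m²
ΔV = S × A × Δh = 7.1 × 10^-5 × 6.82 × 10^7 m² × 30 m = 1.453 × 10^5 m³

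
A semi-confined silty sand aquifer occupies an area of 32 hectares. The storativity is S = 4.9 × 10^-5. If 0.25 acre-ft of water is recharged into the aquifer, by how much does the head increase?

A = 32 hectares = 3.2 × 10^5 m²
ΔV = 0.25 acre-ft = 308.4 m³
Δh = ΔV / (S × A) = 308.4 m³ / (4.9 × 10^-5 × 3.2 × 10^5 m²) = 19.67 m

Δh ≈ 19.7 m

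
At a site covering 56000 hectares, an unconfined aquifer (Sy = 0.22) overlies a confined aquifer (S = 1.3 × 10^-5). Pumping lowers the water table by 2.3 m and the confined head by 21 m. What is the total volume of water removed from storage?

A = 56000 hectares = 5.6 × 10^8 m²
Unconfined: ΔV_u = Sy × A × Δh_u = 0.22 × 5.6 × 10^8 × 2.3 = 2.834 × 10^8 m³
Confined: ΔV_c = S × A × Δh_c = 1.3 × 10^-5 × 5.6 × 10^8 × 21 = 1.529 × 10^5 m³
Total ΔV = 2.834 × 10^8 + 1.529 × 10^5 = 2.835 × 10^8 m³

ΔV ≈ 2.84 × 10^8 m³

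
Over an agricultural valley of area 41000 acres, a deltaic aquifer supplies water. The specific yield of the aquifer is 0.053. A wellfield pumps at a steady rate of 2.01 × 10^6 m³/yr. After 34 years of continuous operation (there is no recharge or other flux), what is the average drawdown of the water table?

A = 41000 acres = 1.659 × 10^8 m²
Q = 2.01 × 10^6 m³/yr = 5507 m³/d
t = 34 years = 12410 d
ΔV = Q × t = 5507 m³/d × 12410 d = 6.834 × 10^7 m³
Δh = ΔV / (Sy × A) = 6.834 × 10^7 / (0.053 × 1.659 × 10^8) = 7.771 m

Δh ≈ 7.77 m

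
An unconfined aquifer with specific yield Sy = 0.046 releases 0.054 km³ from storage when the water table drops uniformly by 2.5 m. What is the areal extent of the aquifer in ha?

ΔV = 0.054 km³ = 5.4 × 10^7 m³
A = ΔV / (Sy × Δh) = 5.4 × 10^7 / (0.046 × 2.5) = 4.696 × 10^8 m²
A = 4.696 × 10^8 m² = 46960 ha

A ≈ 47000 ha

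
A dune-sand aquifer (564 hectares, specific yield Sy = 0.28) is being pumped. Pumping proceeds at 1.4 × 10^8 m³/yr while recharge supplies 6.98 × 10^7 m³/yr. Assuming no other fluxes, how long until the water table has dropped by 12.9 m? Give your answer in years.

A = 564 hectares = 5.64 × 10^6 m²
ΔV = Sy × A × Δh = 0.28 × 5.64 × 10^6 × 12.9 = 2.037 × 10^7 m³
Net withdrawal = 1.4 × 10^8 − 6.98 × 10^7 = 7.02 × 10^7 m³/yr = 1.923 × 10^5 m³/d
t = ΔV / Q = 2.037 × 10^7 m³ / 1.923 × 10^5 m³/d = 105.9 d
t = 105.9 d ≈ 0.2902 years

t ≈ 0.29 years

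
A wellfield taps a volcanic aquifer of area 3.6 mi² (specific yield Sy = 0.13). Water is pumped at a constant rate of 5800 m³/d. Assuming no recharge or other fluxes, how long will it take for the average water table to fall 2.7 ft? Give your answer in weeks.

t ≈ 24.6 weeks

A = 3.6 mi² = 9.324 × 10^6 m²
Δh = 2.7 ft = 0.823 m
ΔV = Sy × A × Δh = 0.13 × 9.324 × 10^6 × 0.823 = 9.975 × 10^5 m³
t = ΔV / Q = 9.975 × 10^5 m³ / 5800 m³/d = 172 d
t = 172 d ≈ 24.57 weeks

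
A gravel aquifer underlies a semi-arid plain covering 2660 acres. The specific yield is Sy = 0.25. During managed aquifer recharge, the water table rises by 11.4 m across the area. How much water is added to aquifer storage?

A = 2660 acres = 1.076 × 10^7 m²
ΔV = Sy × A × Δh = 0.25 × 1.076 × 10^7 m² × 11.4 m = 3.068 × 10^7 m³

ΔV ≈ 3.07 × 10^7 m³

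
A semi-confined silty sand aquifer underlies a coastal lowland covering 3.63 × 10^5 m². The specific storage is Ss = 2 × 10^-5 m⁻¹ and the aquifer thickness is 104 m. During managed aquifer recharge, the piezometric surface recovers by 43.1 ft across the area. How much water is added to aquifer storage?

ΔV ≈ 9920 m³

S = Ss × b = 2 × 10^-5 m⁻¹ × 104 m = 2.08 × 10^-3
Δh = 43.1 ft = 13.14 m
ΔV = S × A × Δh = 0.00208 × 3.63 × 10^5 m² × 13.14 m = 9919 m³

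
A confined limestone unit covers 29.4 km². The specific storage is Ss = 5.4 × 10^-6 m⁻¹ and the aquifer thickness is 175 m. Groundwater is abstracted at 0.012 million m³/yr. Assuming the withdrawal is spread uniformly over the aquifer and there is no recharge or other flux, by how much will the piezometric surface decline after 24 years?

S = Ss × b = 5.4 × 10^-6 m⁻¹ × 175 m = 9.45 × 10^-4
A = 29.4 km² = 2.94 × 10^7 m²
Q = 0.012 million m³/yr = 32.88 m³/d
t = 24 years = 8760 d
ΔV = Q × t = 32.88 m³/d × 8760 d = 2.88 × 10^5 m³
Δh = ΔV / (S × A) = 2.88 × 10^5 / (9.45 × 10^-4 × 2.94 × 10^7) = 10.37 m

Δh ≈ 10.4 m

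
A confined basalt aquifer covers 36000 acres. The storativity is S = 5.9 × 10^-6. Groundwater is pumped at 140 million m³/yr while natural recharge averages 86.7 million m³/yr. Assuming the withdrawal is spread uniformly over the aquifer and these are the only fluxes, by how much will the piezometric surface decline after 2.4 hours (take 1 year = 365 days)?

Δh ≈ 17 m

A = 36000 acres = 1.457 × 10^8 m²
Net abstraction = 140 − 86.7 = 53.3 million m³/yr
Q_net = 53.3 million m³/yr = 1.46 × 10^5 m³/d
t = 2.4 hours = 0.1 d
ΔV = Q × t = 1.46 × 10^5 m³/d × 0.1 d = 14600 m³
Δh = ΔV / (S × A) = 14600 / (5.9 × 10^-6 × 1.457 × 10^8) = 16.99 m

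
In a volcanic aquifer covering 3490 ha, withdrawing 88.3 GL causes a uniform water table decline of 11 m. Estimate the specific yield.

Sy ≈ 0.23

A = 3490 ha = 3.49 × 10^7 m²
ΔV = 88.3 GL = 8.83 × 10^7 m³
Sy = ΔV / (A × Δh) = 8.83 × 10^7 m³ / (3.49 × 10^7 m² × 11 m) = 0.23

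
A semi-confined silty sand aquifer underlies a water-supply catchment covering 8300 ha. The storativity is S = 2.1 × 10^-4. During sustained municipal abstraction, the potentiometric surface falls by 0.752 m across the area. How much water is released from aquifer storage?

A = 8300 ha = 8.3 × 10^7 m²
ΔV = S × A × Δh = 2.1 × 10^-4 × 8.3 × 10^7 m² × 0.752 m = 13110 m³

ΔV ≈ 13100 m³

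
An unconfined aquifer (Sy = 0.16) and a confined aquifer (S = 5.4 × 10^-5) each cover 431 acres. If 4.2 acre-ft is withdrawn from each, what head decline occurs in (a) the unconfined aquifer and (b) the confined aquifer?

A = 431 acres = 1.744 × 10^6 m²
ΔV = 4.2 acre-ft = 5181 m³
Unconfined: Δh_u = ΔV/(Sy·A) = 5181/(0.16 × 1.744 × 10^6) = 0.01856 m
Confined: Δh_c = ΔV/(S·A) = 5181/(5.4 × 10^-5 × 1.744 × 10^6) = 55 m

Δh_u ≈ 0.0186 m; Δh_c ≈ 55 m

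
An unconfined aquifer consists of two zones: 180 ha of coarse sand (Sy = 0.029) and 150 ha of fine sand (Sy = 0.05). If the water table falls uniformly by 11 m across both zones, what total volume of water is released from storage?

ΔV ≈ 1.4 × 10^6 m³

A₁ = 180 ha = 1.8 × 10^6 m²; A₂ = 150 ha = 1.5 × 10^6 m²
ΔV₁ = 0.029 × 1.8 × 10^6 × 11 = 5.742 × 10^5 m³
ΔV₂ = 0.05 × 1.5 × 10^6 × 11 = 8.25 × 10^5 m³
ΔV = ΔV₁ + ΔV₂ = 1.399 × 10^6 m³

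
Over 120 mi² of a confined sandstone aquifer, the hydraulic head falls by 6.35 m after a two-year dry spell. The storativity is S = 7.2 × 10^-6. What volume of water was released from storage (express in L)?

ΔV ≈ 1.42 × 10^7 L

A = 120 mi² = 3.108 × 10^8 m²
ΔV = S × A × Δh = 7.2 × 10^-6 × 3.108 × 10^8 m² × 6.35 m = 14210 m³
ΔV = 14210 m³ = 1.421 × 10^7 L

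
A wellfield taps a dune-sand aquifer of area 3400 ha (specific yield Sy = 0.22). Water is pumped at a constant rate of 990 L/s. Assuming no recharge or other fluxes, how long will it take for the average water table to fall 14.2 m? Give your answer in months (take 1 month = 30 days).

A = 3400 ha = 3.4 × 10^7 m²
ΔV = Sy × A × Δh = 0.22 × 3.4 × 10^7 × 14.2 = 1.062 × 10^8 m³
Q = 990 L/s = 85540 m³/d
t = ΔV / Q = 1.062 × 10^8 m³ / 85540 m³/d = 1242 d
t = 1242 d ≈ 41.39 months

t ≈ 41.4 months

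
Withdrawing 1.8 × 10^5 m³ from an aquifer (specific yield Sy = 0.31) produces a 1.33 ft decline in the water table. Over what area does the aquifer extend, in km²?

A ≈ 1.43 km²

Δh = 1.33 ft = 0.4054 m
A = ΔV / (Sy × Δh) = 1.8 × 10^5 / (0.31 × 0.4054) = 1.432 × 10^6 m²
A = 1.432 × 10^6 m² = 1.432 km²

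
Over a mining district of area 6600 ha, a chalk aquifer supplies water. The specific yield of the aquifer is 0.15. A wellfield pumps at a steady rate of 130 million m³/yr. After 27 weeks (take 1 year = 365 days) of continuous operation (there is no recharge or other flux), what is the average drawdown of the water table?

Δh ≈ 6.8 m

A = 6600 ha = 6.6 × 10^7 m²
Q = 130 million m³/yr = 3.562 × 10^5 m³/d
t = 27 weeks = 189 d
ΔV = Q × t = 3.562 × 10^5 m³/d × 189 d = 6.732 × 10^7 m³
Δh = ΔV / (Sy × A) = 6.732 × 10^7 / (0.15 × 6.6 × 10^7) = 6.8 m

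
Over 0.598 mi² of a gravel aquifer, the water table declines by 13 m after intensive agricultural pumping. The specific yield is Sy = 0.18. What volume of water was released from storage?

A = 0.598 mi² = 1.549 × 10^6 m²
ΔV = Sy × A × Δh = 0.18 × 1.549 × 10^6 m² × 13 m = 3.624 × 10^6 m³

ΔV ≈ 3.62 × 10^6 m³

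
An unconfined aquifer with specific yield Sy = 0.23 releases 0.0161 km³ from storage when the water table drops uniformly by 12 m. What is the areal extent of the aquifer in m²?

A ≈ 5.83 × 10^6 m²

ΔV = 0.0161 km³ = 1.61 × 10^7 m³
A = ΔV / (Sy × Δh) = 1.61 × 10^7 / (0.23 × 12) = 5.833 × 10^6 m²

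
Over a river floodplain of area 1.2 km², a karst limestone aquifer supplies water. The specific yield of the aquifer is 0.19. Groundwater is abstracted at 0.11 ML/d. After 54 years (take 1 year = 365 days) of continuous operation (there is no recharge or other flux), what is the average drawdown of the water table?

A = 1.2 km² = 1.2 × 10^6 m²
Q = 0.11 ML/d = 110 m³/d
t = 54 years = 19710 d
ΔV = Q × t = 110 m³/d × 19710 d = 2.168 × 10^6 m³
Δh = ΔV / (Sy × A) = 2.168 × 10^6 / (0.19 × 1.2 × 10^6) = 9.509 m

Δh ≈ 9.51 m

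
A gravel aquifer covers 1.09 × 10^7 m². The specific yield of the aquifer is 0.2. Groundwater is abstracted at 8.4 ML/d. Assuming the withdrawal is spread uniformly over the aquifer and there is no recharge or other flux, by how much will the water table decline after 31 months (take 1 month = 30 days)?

Q = 8.4 ML/d = 8400 m³/d
t = 31 months = 930 d
ΔV = Q × t = 8400 m³/d × 930 d = 7.812 × 10^6 m³
Δh = ΔV / (Sy × A) = 7.812 × 10^6 / (0.2 × 1.09 × 10^7) = 3.583 m

Δh ≈ 3.58 m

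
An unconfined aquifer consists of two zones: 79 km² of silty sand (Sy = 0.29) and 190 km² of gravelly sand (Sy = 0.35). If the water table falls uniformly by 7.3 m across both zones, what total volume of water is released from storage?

ΔV ≈ 6.53 × 10^8 m³

A₁ = 79 km² = 7.9 × 10^7 m²; A₂ = 190 km² = 1.9 × 10^8 m²
ΔV₁ = 0.29 × 7.9 × 10^7 × 7.3 = 1.672 × 10^8 m³
ΔV₂ = 0.35 × 1.9 × 10^8 × 7.3 = 4.854 × 10^8 m³
ΔV = ΔV₁ + ΔV₂ = 6.527 × 10^8 m³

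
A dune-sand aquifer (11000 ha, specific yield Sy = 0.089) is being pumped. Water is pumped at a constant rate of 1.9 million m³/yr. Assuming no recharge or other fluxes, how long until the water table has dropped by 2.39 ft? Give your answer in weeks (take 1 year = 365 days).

A = 11000 ha = 1.1 × 10^8 m²
Δh = 2.39 ft = 0.7285 m
ΔV = Sy × A × Δh = 0.089 × 1.1 × 10^8 × 0.7285 = 7.132 × 10^6 m³
Q = 1.9 million m³/yr = 5205 m³/d
t = ΔV / Q = 7.132 × 10^6 m³ / 5205 m³/d = 1370 d
t = 1370 d ≈ 195.7 weeks

t ≈ 196 weeks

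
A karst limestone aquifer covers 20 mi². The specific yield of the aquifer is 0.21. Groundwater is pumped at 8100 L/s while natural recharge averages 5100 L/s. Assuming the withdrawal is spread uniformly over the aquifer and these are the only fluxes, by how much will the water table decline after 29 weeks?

A = 20 mi² = 5.18 × 10^7 m²
Net abstraction = 8100 − 5100 = 3000 L/s
Q_net = 3000 L/s = 2.592 × 10^5 m³/d
t = 29 weeks = 203 d
ΔV = Q × t = 2.592 × 10^5 m³/d × 203 d = 5.262 × 10^7 m³
Δh = ΔV / (Sy × A) = 5.262 × 10^7 / (0.21 × 5.18 × 10^7) = 4.837 m

Δh ≈ 4.84 m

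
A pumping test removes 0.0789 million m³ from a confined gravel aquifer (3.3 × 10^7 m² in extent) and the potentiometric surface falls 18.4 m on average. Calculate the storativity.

ΔV = 0.0789 million m³ = 78900 m³
S = ΔV / (A × Δh) = 78900 m³ / (3.3 × 10^7 m² × 18.4 m) = 1.299 × 10^-4

S ≈ 1.3 × 10^-4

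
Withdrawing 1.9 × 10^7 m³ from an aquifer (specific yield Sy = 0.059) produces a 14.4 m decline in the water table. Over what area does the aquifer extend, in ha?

A = ΔV / (Sy × Δh) = 1.9 × 10^7 / (0.059 × 14.4) = 2.236 × 10^7 m²
A = 2.236 × 10^7 m² = 2236 ha

A ≈ 2240 ha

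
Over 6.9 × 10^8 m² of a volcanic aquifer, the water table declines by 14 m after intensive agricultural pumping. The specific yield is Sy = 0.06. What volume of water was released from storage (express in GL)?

ΔV ≈ 580 GL

ΔV = Sy × A × Δh = 0.06 × 6.9 × 10^8 m² × 14 m = 5.796 × 10^8 m³
ΔV = 5.796 × 10^8 m³ = 579.6 GL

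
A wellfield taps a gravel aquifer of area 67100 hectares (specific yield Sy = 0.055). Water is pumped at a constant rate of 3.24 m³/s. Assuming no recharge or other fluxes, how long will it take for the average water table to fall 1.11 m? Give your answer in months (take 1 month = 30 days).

A = 67100 hectares = 6.71 × 10^8 m²
ΔV = Sy × A × Δh = 0.055 × 6.71 × 10^8 × 1.11 = 4.096 × 10^7 m³
Q = 3.24 m³/s = 2.799 × 10^5 m³/d
t = ΔV / Q = 4.096 × 10^7 m³ / 2.799 × 10^5 m³/d = 146.3 d
t = 146.3 d ≈ 4.878 months

t ≈ 4.88 months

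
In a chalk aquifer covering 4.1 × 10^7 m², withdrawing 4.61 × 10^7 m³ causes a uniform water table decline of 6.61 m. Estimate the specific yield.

Sy = ΔV / (A × Δh) = 4.61 × 10^7 m³ / (4.1 × 10^7 m² × 6.61 m) = 0.1701

Sy ≈ 0.17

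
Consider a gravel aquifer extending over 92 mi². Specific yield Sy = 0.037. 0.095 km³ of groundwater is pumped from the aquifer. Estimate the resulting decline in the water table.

Δh ≈ 10.8 m

A = 92 mi² = 2.383 × 10^8 m²
ΔV = 0.095 km³ = 9.5 × 10^7 m³
Δh = ΔV / (Sy × A) = 9.5 × 10^7 m³ / (0.037 × 2.383 × 10^8 m²) = 10.78 m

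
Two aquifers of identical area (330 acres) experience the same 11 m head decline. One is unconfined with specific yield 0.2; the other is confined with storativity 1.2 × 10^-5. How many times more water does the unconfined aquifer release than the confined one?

A = 330 acres = 1.335 × 10^6 m²
Unconfined: ΔV_u = Sy × A × Δh = 0.2 × 1.335 × 10^6 × 11 = 2.938 × 10^6 m³
Confined: ΔV_c = S × A × Δh = 1.2 × 10^-5 × 1.335 × 10^6 × 11 = 176.3 m³
Ratio = ΔV_u / ΔV_c = Sy / S = 0.2 / 1.2 × 10^-5 = 16670

ΔV_u / ΔV_c ≈ 16700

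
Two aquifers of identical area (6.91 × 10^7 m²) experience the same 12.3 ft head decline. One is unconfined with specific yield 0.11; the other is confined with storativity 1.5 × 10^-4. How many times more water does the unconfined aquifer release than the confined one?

Δh = 12.3 ft = 3.749 m
Unconfined: ΔV_u = Sy × A × Δh = 0.11 × 6.91 × 10^7 × 3.749 = 2.85 × 10^7 m³
Confined: ΔV_c = S × A × Δh = 1.5 × 10^-4 × 6.91 × 10^7 × 3.749 = 38860 m³
Ratio = ΔV_u / ΔV_c = Sy / S = 0.11 / 1.5 × 10^-4 = 733.3

ΔV_u / ΔV_c ≈ 733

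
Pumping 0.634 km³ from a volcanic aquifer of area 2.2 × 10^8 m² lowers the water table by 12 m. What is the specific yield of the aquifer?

Sy ≈ 0.24

ΔV = 0.634 km³ = 6.34 × 10^8 m³
Sy = ΔV / (A × Δh) = 6.34 × 10^8 m³ / (2.2 × 10^8 m² × 12 m) = 0.2402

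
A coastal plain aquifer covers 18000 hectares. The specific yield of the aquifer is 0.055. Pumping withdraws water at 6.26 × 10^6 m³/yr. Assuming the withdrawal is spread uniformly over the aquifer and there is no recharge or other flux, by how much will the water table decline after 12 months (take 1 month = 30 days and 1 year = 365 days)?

Δh ≈ 0.624 m

A = 18000 hectares = 1.8 × 10^8 m²
Q = 6.26 × 10^6 m³/yr = 17150 m³/d
t = 12 months = 360 d
ΔV = Q × t = 17150 m³/d × 360 d = 6.174 × 10^6 m³
Δh = ΔV / (Sy × A) = 6.174 × 10^6 / (0.055 × 1.8 × 10^8) = 0.6237 m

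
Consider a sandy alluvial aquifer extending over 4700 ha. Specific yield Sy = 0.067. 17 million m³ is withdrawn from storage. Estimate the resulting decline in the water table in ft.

Δh ≈ 17.7 ft

A = 4700 ha = 4.7 × 10^7 m²
ΔV = 17 million m³ = 1.7 × 10^7 m³
Δh = ΔV / (Sy × A) = 1.7 × 10^7 m³ / (0.067 × 4.7 × 10^7 m²) = 5.399 m
Δh = 5.399 m = 17.71 ft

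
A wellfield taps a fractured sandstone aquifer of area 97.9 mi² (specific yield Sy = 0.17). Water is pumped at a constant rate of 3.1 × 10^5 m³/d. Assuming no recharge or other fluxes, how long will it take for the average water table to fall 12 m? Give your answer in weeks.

A = 97.9 mi² = 2.536 × 10^8 m²
ΔV = Sy × A × Δh = 0.17 × 2.536 × 10^8 × 12 = 5.173 × 10^8 m³
t = ΔV / Q = 5.173 × 10^8 m³ / 3.1 × 10^5 m³/d = 1669 d
t = 1669 d ≈ 238.4 weeks

t ≈ 238 weeks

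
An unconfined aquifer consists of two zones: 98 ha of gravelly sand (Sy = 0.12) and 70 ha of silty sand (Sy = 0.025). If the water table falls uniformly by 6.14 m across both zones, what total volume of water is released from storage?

ΔV ≈ 8.3 × 10^5 m³

A₁ = 98 ha = 9.8 × 10^5 m²; A₂ = 70 ha = 7 × 10^5 m²
ΔV₁ = 0.12 × 9.8 × 10^5 × 6.14 = 7.221 × 10^5 m³
ΔV₂ = 0.025 × 7 × 10^5 × 6.14 = 1.075 × 10^5 m³
ΔV = ΔV₁ + ΔV₂ = 8.295 × 10^5 m³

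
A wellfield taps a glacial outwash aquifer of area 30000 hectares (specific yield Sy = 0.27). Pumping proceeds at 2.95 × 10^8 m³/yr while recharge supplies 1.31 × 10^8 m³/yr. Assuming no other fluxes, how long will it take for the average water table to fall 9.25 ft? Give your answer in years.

A = 30000 hectares = 3 × 10^8 m²
Δh = 9.25 ft = 2.819 m
ΔV = Sy × A × Δh = 0.27 × 3 × 10^8 × 2.819 = 2.284 × 10^8 m³
Net withdrawal = 2.95 × 10^8 − 1.31 × 10^8 = 1.64 × 10^8 m³/yr = 4.493 × 10^5 m³/d
t = ΔV / Q = 2.284 × 10^8 m³ / 4.493 × 10^5 m³/d = 508.3 d
t = 508.3 d ≈ 1.393 years

t ≈ 1.39 years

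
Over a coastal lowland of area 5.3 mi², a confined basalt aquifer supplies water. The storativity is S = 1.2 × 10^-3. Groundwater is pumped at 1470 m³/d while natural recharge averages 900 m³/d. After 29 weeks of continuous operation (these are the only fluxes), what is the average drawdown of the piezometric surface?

Δh ≈ 7.02 m

A = 5.3 mi² = 1.373 × 10^7 m²
Net abstraction = 1470 − 900 = 570 m³/d
t = 29 weeks = 203 d
ΔV = Q × t = 570 m³/d × 203 d = 1.157 × 10^5 m³
Δh = ΔV / (S × A) = 1.157 × 10^5 / (0.0012 × 1.373 × 10^7) = 7.025 m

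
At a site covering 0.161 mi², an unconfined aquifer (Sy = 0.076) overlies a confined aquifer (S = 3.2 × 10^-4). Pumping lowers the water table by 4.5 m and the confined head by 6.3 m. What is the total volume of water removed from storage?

ΔV ≈ 1.43 × 10^5 m³

A = 0.161 mi² = 4.17 × 10^5 m²
Unconfined: ΔV_u = Sy × A × Δh_u = 0.076 × 4.17 × 10^5 × 4.5 = 1.426 × 10^5 m³
Confined: ΔV_c = S × A × Δh_c = 3.2 × 10^-4 × 4.17 × 10^5 × 6.3 = 840.6 m³
Total ΔV = 1.426 × 10^5 + 840.6 = 1.435 × 10^5 m³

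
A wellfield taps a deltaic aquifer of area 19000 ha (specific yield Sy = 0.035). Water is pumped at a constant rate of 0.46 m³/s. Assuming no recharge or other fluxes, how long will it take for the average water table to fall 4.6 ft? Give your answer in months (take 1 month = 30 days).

A = 19000 ha = 1.9 × 10^8 m²
Δh = 4.6 ft = 1.402 m
ΔV = Sy × A × Δh = 0.035 × 1.9 × 10^8 × 1.402 = 9.324 × 10^6 m³
Q = 0.46 m³/s = 39740 m³/d
t = ΔV / Q = 9.324 × 10^6 m³ / 39740 m³/d = 234.6 d
t = 234.6 d ≈ 7.82 months

t ≈ 7.82 months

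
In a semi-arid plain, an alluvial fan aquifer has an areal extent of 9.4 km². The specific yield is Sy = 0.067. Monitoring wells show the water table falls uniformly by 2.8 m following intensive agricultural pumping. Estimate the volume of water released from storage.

ΔV ≈ 1.76 × 10^6 m³

A = 9.4 km² = 9.4 × 10^6 m²
ΔV = Sy × A × Δh = 0.067 × 9.4 × 10^6 m² × 2.8 m = 1.763 × 10^6 m³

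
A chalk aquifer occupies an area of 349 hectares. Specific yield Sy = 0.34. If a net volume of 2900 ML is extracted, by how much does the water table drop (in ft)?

A = 349 hectares = 3.49 × 10^6 m²
ΔV = 2900 ML = 2.9 × 10^6 m³
Δh = ΔV / (Sy × A) = 2.9 × 10^6 m³ / (0.34 × 3.49 × 10^6 m²) = 2.444 m
Δh = 2.444 m = 8.018 ft

Δh ≈ 8.02 ft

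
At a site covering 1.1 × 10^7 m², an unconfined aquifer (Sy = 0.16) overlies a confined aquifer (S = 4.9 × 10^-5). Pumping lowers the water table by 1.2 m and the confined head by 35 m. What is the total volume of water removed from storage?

ΔV ≈ 2.13 × 10^6 m³

Unconfined: ΔV_u = Sy × A × Δh_u = 0.16 × 1.1 × 10^7 × 1.2 = 2.112 × 10^6 m³
Confined: ΔV_c = S × A × Δh_c = 4.9 × 10^-5 × 1.1 × 10^7 × 35 = 18860 m³
Total ΔV = 2.112 × 10^6 + 18860 = 2.131 × 10^6 m³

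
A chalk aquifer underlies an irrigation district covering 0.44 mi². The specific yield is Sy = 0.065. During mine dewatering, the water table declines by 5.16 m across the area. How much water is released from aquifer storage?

ΔV ≈ 3.82 × 10^5 m³

A = 0.44 mi² = 1.14 × 10^6 m²
ΔV = Sy × A × Δh = 0.065 × 1.14 × 10^6 m² × 5.16 m = 3.822 × 10^5 m³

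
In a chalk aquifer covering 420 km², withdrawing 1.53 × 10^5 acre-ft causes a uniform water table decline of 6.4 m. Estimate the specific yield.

Sy ≈ 0.07

A = 420 km² = 4.2 × 10^8 m²
ΔV = 1.53 × 10^5 acre-ft = 1.887 × 10^8 m³
Sy = ΔV / (A × Δh) = 1.887 × 10^8 m³ / (4.2 × 10^8 m² × 6.4 m) = 0.07021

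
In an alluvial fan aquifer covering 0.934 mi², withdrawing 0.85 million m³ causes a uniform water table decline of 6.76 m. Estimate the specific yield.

A = 0.934 mi² = 2.419 × 10^6 m²
ΔV = 0.85 million m³ = 8.5 × 10^5 m³
Sy = ΔV / (A × Δh) = 8.5 × 10^5 m³ / (2.419 × 10^6 m² × 6.76 m) = 0.05198

Sy ≈ 0.052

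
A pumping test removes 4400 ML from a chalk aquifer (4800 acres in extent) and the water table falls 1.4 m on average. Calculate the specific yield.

A = 4800 acres = 1.942 × 10^7 m²
ΔV = 4400 ML = 4.4 × 10^6 m³
Sy = ΔV / (A × Δh) = 4.4 × 10^6 m³ / (1.942 × 10^7 m² × 1.4 m) = 0.1618

Sy ≈ 0.16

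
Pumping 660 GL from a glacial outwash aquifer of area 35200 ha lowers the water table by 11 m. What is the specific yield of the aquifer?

A = 35200 ha = 3.52 × 10^8 m²
ΔV = 660 GL = 6.6 × 10^8 m³
Sy = ΔV / (A × Δh) = 6.6 × 10^8 m³ / (3.52 × 10^8 m² × 11 m) = 0.1705

Sy ≈ 0.17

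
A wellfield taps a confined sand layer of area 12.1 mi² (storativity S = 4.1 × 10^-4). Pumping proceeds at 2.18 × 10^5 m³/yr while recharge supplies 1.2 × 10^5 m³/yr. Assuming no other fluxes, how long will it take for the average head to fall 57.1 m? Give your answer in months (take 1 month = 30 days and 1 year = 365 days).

A = 12.1 mi² = 3.134 × 10^7 m²
ΔV = S × A × Δh = 4.1 × 10^-4 × 3.134 × 10^7 × 57.1 = 7.337 × 10^5 m³
Net withdrawal = 2.18 × 10^5 − 1.2 × 10^5 = 98000 m³/yr = 268.5 m³/d
t = ΔV / Q = 7.337 × 10^5 m³ / 268.5 m³/d = 2733 d
t = 2733 d ≈ 91.09 months

t ≈ 91.1 months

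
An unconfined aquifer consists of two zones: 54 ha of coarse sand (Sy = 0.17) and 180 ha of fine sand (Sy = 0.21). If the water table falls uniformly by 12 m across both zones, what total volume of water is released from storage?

A₁ = 54 ha = 5.4 × 10^5 m²; A₂ = 180 ha = 1.8 × 10^6 m²
ΔV₁ = 0.17 × 5.4 × 10^5 × 12 = 1.102 × 10^6 m³
ΔV₂ = 0.21 × 1.8 × 10^6 × 12 = 4.536 × 10^6 m³
ΔV = ΔV₁ + ΔV₂ = 5.638 × 10^6 m³

ΔV ≈ 5.64 × 10^6 m³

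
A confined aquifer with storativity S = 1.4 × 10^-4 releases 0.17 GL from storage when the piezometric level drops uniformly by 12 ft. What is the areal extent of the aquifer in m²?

A ≈ 3.32 × 10^8 m²

Δh = 12 ft = 3.658 m
ΔV = 0.17 GL = 1.7 × 10^5 m³
A = ΔV / (S × Δh) = 1.7 × 10^5 / (1.4 × 10^-4 × 3.658) = 3.32 × 10^8 m²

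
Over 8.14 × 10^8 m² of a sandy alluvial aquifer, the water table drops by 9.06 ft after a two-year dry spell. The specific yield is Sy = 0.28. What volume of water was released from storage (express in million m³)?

Δh = 9.06 ft = 2.761 m
ΔV = Sy × A × Δh = 0.28 × 8.14 × 10^8 m² × 2.761 m = 6.294 × 10^8 m³
ΔV = 6.294 × 10^8 m³ = 629.4 million m³

ΔV ≈ 629 million m³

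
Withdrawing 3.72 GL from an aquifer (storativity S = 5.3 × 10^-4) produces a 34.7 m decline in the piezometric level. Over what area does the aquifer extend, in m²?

ΔV = 3.72 GL = 3.72 × 10^6 m³
A = ΔV / (S × Δh) = 3.72 × 10^6 / (5.3 × 10^-4 × 34.7) = 2.023 × 10^8 m²

A ≈ 2.02 × 10^8 m²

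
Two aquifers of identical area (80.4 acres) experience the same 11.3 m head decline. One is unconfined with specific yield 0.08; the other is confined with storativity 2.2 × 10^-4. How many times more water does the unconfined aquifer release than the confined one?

ΔV_u / ΔV_c ≈ 364

A = 80.4 acres = 3.254 × 10^5 m²
Unconfined: ΔV_u = Sy × A × Δh = 0.08 × 3.254 × 10^5 × 11.3 = 2.941 × 10^5 m³
Confined: ΔV_c = S × A × Δh = 2.2 × 10^-4 × 3.254 × 10^5 × 11.3 = 808.9 m³
Ratio = ΔV_u / ΔV_c = Sy / S = 0.08 / 2.2 × 10^-4 = 363.6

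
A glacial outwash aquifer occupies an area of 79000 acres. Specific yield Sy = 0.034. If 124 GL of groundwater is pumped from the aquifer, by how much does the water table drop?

Δh ≈ 11.4 m

A = 79000 acres = 3.197 × 10^8 m²
ΔV = 124 GL = 1.24 × 10^8 m³
Δh = ΔV / (Sy × A) = 1.24 × 10^8 m³ / (0.034 × 3.197 × 10^8 m²) = 11.41 m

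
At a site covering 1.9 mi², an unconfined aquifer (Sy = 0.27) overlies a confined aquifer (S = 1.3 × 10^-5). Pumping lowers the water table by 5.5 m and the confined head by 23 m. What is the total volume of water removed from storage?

ΔV ≈ 7.31 × 10^6 m³

A = 1.9 mi² = 4.921 × 10^6 m²
Unconfined: ΔV_u = Sy × A × Δh_u = 0.27 × 4.921 × 10^6 × 5.5 = 7.308 × 10^6 m³
Confined: ΔV_c = S × A × Δh_c = 1.3 × 10^-5 × 4.921 × 10^6 × 23 = 1471 m³
Total ΔV = 7.308 × 10^6 + 1471 = 7.309 × 10^6 m³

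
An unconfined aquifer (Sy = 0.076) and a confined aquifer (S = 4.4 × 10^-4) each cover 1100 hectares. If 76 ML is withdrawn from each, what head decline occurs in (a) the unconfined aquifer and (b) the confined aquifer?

A = 1100 hectares = 1.1 × 10^7 m²
ΔV = 76 ML = 76000 m³
Unconfined: Δh_u = ΔV/(Sy·A) = 76000/(0.076 × 1.1 × 10^7) = 0.09091 m
Confined: Δh_c = ΔV/(S·A) = 76000/(4.4 × 10^-4 × 1.1 × 10^7) = 15.7 m

Δh_u ≈ 0.0909 m; Δh_c ≈ 15.7 m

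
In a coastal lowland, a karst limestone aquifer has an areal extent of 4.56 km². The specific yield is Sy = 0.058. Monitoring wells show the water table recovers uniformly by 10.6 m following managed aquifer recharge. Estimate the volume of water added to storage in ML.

A = 4.56 km² = 4.56 × 10^6 m²
ΔV = Sy × A × Δh = 0.058 × 4.56 × 10^6 m² × 10.6 m = 2.803 × 10^6 m³
ΔV = 2.803 × 10^6 m³ = 2803 ML

ΔV ≈ 2800 ML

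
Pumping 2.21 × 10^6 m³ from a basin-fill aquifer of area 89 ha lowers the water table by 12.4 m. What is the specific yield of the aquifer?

Sy ≈ 0.2

A = 89 ha = 8.9 × 10^5 m²
Sy = ΔV / (A × Δh) = 2.21 × 10^6 m³ / (8.9 × 10^5 m² × 12.4 m) = 0.2003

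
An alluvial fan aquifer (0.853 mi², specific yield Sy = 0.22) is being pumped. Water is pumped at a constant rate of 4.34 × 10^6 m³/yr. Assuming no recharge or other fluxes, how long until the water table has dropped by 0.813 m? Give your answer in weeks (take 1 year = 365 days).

t ≈ 4.75 weeks

A = 0.853 mi² = 2.209 × 10^6 m²
ΔV = Sy × A × Δh = 0.22 × 2.209 × 10^6 × 0.813 = 3.951 × 10^5 m³
Q = 4.34 × 10^6 m³/yr = 11890 m³/d
t = ΔV / Q = 3.951 × 10^5 m³ / 11890 m³/d = 33.23 d
t = 33.23 d ≈ 4.748 weeks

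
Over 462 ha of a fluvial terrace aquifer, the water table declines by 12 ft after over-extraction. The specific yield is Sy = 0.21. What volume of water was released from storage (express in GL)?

ΔV ≈ 3.55 GL

A = 462 ha = 4.62 × 10^6 m²
Δh = 12 ft = 3.658 m
ΔV = Sy × A × Δh = 0.21 × 4.62 × 10^6 m² × 3.658 m = 3.549 × 10^6 m³
ΔV = 3.549 × 10^6 m³ = 3.549 GL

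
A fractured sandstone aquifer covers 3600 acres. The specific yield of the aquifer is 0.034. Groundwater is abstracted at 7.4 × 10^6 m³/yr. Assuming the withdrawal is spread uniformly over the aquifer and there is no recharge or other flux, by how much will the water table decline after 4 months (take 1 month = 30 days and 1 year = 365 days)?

A = 3600 acres = 1.457 × 10^7 m²
Q = 7.4 × 10^6 m³/yr = 20270 m³/d
t = 4 months = 120 d
ΔV = Q × t = 20270 m³/d × 120 d = 2.433 × 10^6 m³
Δh = ΔV / (Sy × A) = 2.433 × 10^6 / (0.034 × 1.457 × 10^7) = 4.912 m

Δh ≈ 4.91 m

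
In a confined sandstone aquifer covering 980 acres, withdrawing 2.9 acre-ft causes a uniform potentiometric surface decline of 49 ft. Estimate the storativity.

A = 980 acres = 3.966 × 10^6 m²
Δh = 49 ft = 14.94 m
ΔV = 2.9 acre-ft = 3577 m³
S = ΔV / (A × Δh) = 3577 m³ / (3.966 × 10^6 m² × 14.94 m) = 6.039 × 10^-5

S ≈ 6 × 10^-5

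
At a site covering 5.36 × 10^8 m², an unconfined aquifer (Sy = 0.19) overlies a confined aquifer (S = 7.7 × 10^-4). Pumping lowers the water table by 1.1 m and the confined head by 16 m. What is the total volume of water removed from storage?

Unconfined: ΔV_u = Sy × A × Δh_u = 0.19 × 5.36 × 10^8 × 1.1 = 1.12 × 10^8 m³
Confined: ΔV_c = S × A × Δh_c = 7.7 × 10^-4 × 5.36 × 10^8 × 16 = 6.604 × 10^6 m³
Total ΔV = 1.12 × 10^8 + 6.604 × 10^6 = 1.186 × 10^8 m³

ΔV ≈ 1.19 × 10^8 m³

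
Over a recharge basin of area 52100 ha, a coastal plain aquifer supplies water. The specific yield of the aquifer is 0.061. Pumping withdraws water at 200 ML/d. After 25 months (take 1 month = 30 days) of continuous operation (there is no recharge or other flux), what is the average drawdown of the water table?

Δh ≈ 4.72 m

A = 52100 ha = 5.21 × 10^8 m²
Q = 200 ML/d = 2 × 10^5 m³/d
t = 25 months = 750 d
ΔV = Q × t = 2 × 10^5 m³/d × 750 d = 1.5 × 10^8 m³
Δh = ΔV / (Sy × A) = 1.5 × 10^8 / (0.061 × 5.21 × 10^8) = 4.72 m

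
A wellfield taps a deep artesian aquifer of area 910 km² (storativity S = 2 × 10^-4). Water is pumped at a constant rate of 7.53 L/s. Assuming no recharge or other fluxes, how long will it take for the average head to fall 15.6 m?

t ≈ 4360 days

A = 910 km² = 9.1 × 10^8 m²
ΔV = S × A × Δh = 2 × 10^-4 × 9.1 × 10^8 × 15.6 = 2.839 × 10^6 m³
Q = 7.53 L/s = 650.6 m³/d
t = ΔV / Q = 2.839 × 10^6 m³ / 650.6 m³/d = 4364 d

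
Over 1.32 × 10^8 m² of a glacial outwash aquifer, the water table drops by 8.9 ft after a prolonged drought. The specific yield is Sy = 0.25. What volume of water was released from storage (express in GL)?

ΔV ≈ 89.5 GL

Δh = 8.9 ft = 2.713 m
ΔV = Sy × A × Δh = 0.25 × 1.32 × 10^8 m² × 2.713 m = 8.952 × 10^7 m³
ΔV = 8.952 × 10^7 m³ = 89.52 GL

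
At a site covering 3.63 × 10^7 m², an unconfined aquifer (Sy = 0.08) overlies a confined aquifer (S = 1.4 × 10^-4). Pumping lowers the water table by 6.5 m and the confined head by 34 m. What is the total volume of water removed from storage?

Unconfined: ΔV_u = Sy × A × Δh_u = 0.08 × 3.63 × 10^7 × 6.5 = 1.888 × 10^7 m³
Confined: ΔV_c = S × A × Δh_c = 1.4 × 10^-4 × 3.63 × 10^7 × 34 = 1.728 × 10^5 m³
Total ΔV = 1.888 × 10^7 + 1.728 × 10^5 = 1.905 × 10^7 m³

ΔV ≈ 1.9 × 10^7 m³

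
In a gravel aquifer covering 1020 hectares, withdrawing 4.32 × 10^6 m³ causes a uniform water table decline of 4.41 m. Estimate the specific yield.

A = 1020 hectares = 1.02 × 10^7 m²
Sy = ΔV / (A × Δh) = 4.32 × 10^6 m³ / (1.02 × 10^7 m² × 4.41 m) = 0.09604

Sy ≈ 0.096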